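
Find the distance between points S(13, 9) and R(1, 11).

The horizontal distance is |1 - 13| = 12 and the vertical distance is |11 - 9| = 2.
By the Pythagorean theorem, d = sqrt(12^2 + 2^2) = sqrt(148) = 2*sqrt(37).

2*sqrt(37)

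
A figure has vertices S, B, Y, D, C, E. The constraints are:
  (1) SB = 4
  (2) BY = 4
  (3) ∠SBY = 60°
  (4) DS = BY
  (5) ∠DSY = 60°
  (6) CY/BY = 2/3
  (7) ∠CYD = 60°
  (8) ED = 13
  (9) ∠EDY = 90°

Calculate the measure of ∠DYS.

From the given relations: DS = BY = 4.
Step 1: By the law of cosines on triangle SBY: SY² = 4² + 4² − 2·4·4·cos(60°) = 16, so SY = 4.
Step 2: By the law of cosines on triangle YSD: YD² = 4² + 4² − 2·4·4·cos(60°) = 16, so YD = 4.
Step 3: By the inverse law of cosines on triangle DYS: cos(∠DYS) = (4² + 4² − 4²) / (2·4·4) = 16/32 = 0.5, so ∠DYS = 60°.

Therefore, the measure of angle ∠DYS = 60°.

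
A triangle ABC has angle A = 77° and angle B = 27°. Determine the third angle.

By the triangle angle sum property, the three interior angles of any triangle add up to 180°.
We know angle A = 77° and angle B = 27°, so their sum is 104°.
Therefore angle C = 180° - 104° = 76°.

76 degrees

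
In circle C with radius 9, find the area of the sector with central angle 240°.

The full circle has area πr² = π(9)² = 81*pi.
The sector covers 240° out of 360°, a fraction of 2/3.
Sector area = 81*pi × 2/3 = 54*pi.

54*pi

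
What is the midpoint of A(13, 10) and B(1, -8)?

The midpoint is the average of the coordinates:
x: (13 + 1)/2 = 7
y: (10 + -8)/2 = 1
Midpoint = (7, 1)

(7, 1)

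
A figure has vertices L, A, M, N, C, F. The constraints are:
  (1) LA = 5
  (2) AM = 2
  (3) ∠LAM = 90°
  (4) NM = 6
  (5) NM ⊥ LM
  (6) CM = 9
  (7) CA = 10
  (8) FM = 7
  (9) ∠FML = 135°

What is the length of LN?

Step 1: By the law of cosines on triangle LAM: LM² = 5² + 2² − 2·5·2·cos(90°) = 29, so LM = √29.
Step 2: By the law of cosines on triangle LMN: LN² = √29² + 6² − 2·√29·6·cos(90°) = 65, so LN = √65.

Therefore, the length of LN = √65.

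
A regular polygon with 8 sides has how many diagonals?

Each of the 8 vertices connects to 5 non-adjacent vertices via diagonals.
Total connections = 8 × 5 = 40, but each diagonal is counted twice.
Number of diagonals = 40 / 2 = 20.

20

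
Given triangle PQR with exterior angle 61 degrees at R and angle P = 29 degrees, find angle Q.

By the exterior angle theorem: exterior angle = sum of remote interior angles.
61 = 29 + angle Q
angle Q = 61 - 29 = 32 degrees

32 degrees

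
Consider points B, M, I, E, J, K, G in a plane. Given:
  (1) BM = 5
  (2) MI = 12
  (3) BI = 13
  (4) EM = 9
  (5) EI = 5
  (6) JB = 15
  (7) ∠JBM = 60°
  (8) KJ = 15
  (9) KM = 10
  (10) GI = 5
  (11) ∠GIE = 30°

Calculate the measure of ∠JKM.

Step 1: By the law of cosines on triangle JBM: JM² = 15² + 5² − 2·15·5·cos(60°) = 175, so JM = 5·√7.
Step 2: By the inverse law of cosines on triangle JKM: cos(∠JKM) = (15² + 10² − (5·√7)²) / (2·15·10) = 150/300 = 0.5, so ∠JKM = 60°.

Therefore, the measure of angle ∠JKM = 60°.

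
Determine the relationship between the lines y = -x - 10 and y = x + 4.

Slope of line 1: m1 = -1
Slope of line 2: m2 = 1
m1 * m2 = -1, so perpendicular.

Perpendicular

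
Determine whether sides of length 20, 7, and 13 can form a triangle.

Check the triangle inequality: 7 + 13 = 20 ≤ 20.
Since the sum of two sides does not exceed the third, no triangle can be formed.

No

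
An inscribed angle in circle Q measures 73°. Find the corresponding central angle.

Central angle = 2 × 73° = 146° (inscribed angle theorem).

146°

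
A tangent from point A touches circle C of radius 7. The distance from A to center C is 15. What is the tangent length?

tangent = √(d² - r²) = √(15² - 7²) = √(225 - 49) = √176 = 4*sqrt(11)

4*sqrt(11)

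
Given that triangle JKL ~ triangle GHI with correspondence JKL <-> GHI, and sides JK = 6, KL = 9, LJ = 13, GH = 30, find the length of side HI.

Similar triangles have proportional sides. Setting up the proportion:
GH / JK = HI / KL
30 / 6 = HI / 9
HI = 9 * 30 / 6 = 45.

45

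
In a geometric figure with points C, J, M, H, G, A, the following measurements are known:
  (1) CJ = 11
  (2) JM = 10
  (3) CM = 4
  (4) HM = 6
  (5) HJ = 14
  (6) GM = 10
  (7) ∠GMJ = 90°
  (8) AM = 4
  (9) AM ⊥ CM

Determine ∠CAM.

Step 1: By the law of cosines on triangle AMC: AC² = 4² + 4² − 2·4·4·cos(90°) = 32, so AC = 4·√2.
Step 2: By the inverse law of cosines on triangle CAM: cos(∠CAM) = ((4·√2)² + 4² − 4²) / (2·4·√2·4) = 32/45.25 = 0.7071, so ∠CAM = 45°.

Therefore, the measure of angle ∠CAM = 45°.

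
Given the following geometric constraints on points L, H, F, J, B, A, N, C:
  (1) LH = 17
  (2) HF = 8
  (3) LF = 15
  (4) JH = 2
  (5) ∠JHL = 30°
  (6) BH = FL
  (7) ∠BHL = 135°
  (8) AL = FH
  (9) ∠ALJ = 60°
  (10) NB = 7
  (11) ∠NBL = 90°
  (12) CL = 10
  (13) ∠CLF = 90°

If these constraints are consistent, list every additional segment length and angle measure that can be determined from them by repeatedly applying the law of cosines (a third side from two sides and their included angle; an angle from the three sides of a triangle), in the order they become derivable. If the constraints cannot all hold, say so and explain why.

The constraints are consistent. Derivable facts, in order:
After 1 step:
- FC = 5·√13
- LB ≈ 29.57
- LJ ≈ 15.3
- ∠FHL = 61.93°
- ∠FLH = 28.07°
- ∠HFL = 90°
After 2 steps:
- JA ≈ 13.26
- LN ≈ 30.39
- ∠BLH = 21.02°
- ∠CFL = 33.69°
- ∠FCL = 56.31°
- ∠HBL = 23.98°
- ∠HJL = 146.25°
- ∠HLJ = 3.75°
After 3 steps:
- ∠AJL = 31.51°
- ∠BLN = 13.32°
- ∠BNL = 76.68°
- ∠JAL = 88.49°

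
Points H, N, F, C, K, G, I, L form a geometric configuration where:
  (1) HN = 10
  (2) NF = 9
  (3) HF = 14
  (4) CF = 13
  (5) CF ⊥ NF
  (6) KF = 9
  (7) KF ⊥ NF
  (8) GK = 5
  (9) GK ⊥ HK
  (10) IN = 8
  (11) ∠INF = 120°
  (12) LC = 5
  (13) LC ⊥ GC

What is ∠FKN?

Step 1: By the law of cosines on triangle KFN: KN² = 9² + 9² − 2·9·9·cos(90°) = 162, so KN = 9·√2.
Step 2: By the inverse law of cosines on triangle FKN: cos(∠FKN) = (9² + (9·√2)² − 9²) / (2·9·9·√2) = 162/229.1 = 0.7071, so ∠FKN = 45°.

Therefore, the measure of angle ∠FKN = 45°.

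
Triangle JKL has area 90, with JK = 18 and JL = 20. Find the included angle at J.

From the SAS area formula Area = (1/2)ab sin(C), rearranging gives sin(C) = 2*Area/(ab).
sin(C) = 2 * 90 / (360) = 1/2.
Therefore C = arcsin(1/2) = 30°.
Since sin(180° - C) = sin(C), the obtuse angle 150° gives the same area, so C = 30° or C = 150°.

30° or 150°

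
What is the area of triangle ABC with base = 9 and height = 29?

Area = (1/2)(9)(29) = 261/2

261/2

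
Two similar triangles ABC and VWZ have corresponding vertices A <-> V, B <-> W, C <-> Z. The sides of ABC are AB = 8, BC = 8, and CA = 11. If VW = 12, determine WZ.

k = 12/8 = 3/2. WZ = 3/2 * 8 = 12.

12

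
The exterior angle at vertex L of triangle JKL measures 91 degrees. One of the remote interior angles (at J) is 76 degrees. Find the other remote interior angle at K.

By the exterior angle theorem: exterior angle = sum of remote interior angles.
91 = 76 + angle K
angle K = 91 - 76 = 15 degrees

15 degrees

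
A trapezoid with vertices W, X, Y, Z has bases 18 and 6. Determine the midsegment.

midsegment = (18 + 6) / 2 = 24 / 2 = 12

12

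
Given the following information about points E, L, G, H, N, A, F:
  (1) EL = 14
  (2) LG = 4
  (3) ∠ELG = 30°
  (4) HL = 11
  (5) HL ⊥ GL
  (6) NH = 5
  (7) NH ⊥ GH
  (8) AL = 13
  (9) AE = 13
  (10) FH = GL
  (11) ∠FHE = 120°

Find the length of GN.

Step 1: By the law of cosines on triangle GLH: GH² = 4² + 11² − 2·4·11·cos(90°) = 137, so GH = √137.
Step 2: By the law of cosines on triangle GHN: GN² = √137² + 5² − 2·√137·5·cos(90°) = 162, so GN = 9·√2.

Therefore, the length of GN = 9·√2.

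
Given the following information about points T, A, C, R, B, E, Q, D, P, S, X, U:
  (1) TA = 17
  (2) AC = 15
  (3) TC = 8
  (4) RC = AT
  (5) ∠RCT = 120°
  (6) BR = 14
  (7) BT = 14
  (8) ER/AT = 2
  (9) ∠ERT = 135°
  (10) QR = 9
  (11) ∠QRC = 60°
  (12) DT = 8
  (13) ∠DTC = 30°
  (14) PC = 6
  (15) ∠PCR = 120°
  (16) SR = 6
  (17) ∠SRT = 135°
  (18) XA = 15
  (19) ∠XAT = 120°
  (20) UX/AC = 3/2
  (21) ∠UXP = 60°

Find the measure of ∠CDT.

Step 1: By the law of cosines on triangle DTC: DC² = 8² + 8² − 2·8·8·cos(30°) = 17.15, so DC ≈ 4.14.
Step 2: By the inverse law of cosines on triangle CDT: cos(∠CDT) = (4.14² + 8² − 8²) / (2·4.14·8) = 17.15/66.26 = 0.2588, so ∠CDT = 75°.

Therefore, the measure of angle ∠CDT = 75°.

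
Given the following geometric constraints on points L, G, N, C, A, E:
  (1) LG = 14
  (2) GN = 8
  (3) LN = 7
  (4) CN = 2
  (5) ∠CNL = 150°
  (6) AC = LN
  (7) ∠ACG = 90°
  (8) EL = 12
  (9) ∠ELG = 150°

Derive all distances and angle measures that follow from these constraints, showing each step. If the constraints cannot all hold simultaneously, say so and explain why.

The constraints are consistent.

From the given relations:
  AC = LN = 7

Step 1: From LN = 7, NC = 2, and ∠LNC = 150°, by the law of cosines:
  LC² = LN² + NC² - 2·LN·NC·cos(150°) = 49 + 4 + 24.25 = 77.25
  LC ≈ 8.79

Step 2: From GL = 14, LE = 12, and ∠GLE = 150°, by the law of cosines:
  GE² = GL² + LE² - 2·GL·LE·cos(150°) = 196 + 144 + 291 = 631
  GE ≈ 25.12

Step 3: From LG = 14, LN = 7, GN = 8, by the inverse law of cosines:
  cos(∠GLN) = (LG² + LN² - GN²) / (2·LG·LN)
  ∠GLN = 22.56°

Step 4: From GL = 14, GN = 8, LN = 7, by the inverse law of cosines:
  cos(∠LGN) = (GL² + GN² - LN²) / (2·GL·GN)
  ∠LGN = 19.62°

Step 5: From NG = 8, NL = 7, GL = 14, by the inverse law of cosines:
  cos(∠GNL) = (NG² + NL² - GL²) / (2·NG·NL)
  ∠GNL = 137.82°

Step 6: From LC = 8.79, LN = 7, CN = 2, by the inverse law of cosines:
  cos(∠CLN) = (LC² + LN² - CN²) / (2·LC·LN)
  ∠CLN = 6.53°

Step 7: From GE = 25.12, GL = 14, EL = 12, by the inverse law of cosines:
  cos(∠EGL) = (GE² + GL² - EL²) / (2·GE·GL)
  ∠EGL = 13.82°

Step 8: From CL = 8.79, CN = 2, LN = 7, by the inverse law of cosines:
  cos(∠LCN) = (CL² + CN² - LN²) / (2·CL·CN)
  ∠LCN = 23.47°

Step 9: From EG = 25.12, EL = 12, GL = 14, by the inverse law of cosines:
  cos(∠GEL) = (EG² + EL² - GL²) / (2·EG·EL)
  ∠GEL = 16.18°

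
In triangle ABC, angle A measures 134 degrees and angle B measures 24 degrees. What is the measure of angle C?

The interior angles sum to 180°: angle C = 180 - 134 - 24 = 22°.
The triangle is obtuse (angles 134°, 24°, 22°).

22 degrees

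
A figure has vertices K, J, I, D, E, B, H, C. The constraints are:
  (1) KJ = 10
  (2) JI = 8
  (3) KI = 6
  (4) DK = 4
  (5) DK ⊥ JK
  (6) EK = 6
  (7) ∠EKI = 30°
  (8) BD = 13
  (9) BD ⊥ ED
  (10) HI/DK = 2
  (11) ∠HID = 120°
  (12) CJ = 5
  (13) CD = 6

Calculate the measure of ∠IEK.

Step 1: By the law of cosines on triangle EKI: EI² = 6² + 6² − 2·6·6·cos(30°) = 9.65, so EI ≈ 3.11.
Step 2: By the inverse law of cosines on triangle IEK: cos(∠IEK) = (3.11² + 6² − 6²) / (2·3.11·6) = 9.65/37.27 = 0.2588, so ∠IEK = 75°.

Therefore, the measure of angle ∠IEK = 75°.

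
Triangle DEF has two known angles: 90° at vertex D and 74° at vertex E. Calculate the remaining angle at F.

Let angle F = x. Then 90 + 74 + x = 180.
x = 180 - 164 = 16 degrees.

16 degrees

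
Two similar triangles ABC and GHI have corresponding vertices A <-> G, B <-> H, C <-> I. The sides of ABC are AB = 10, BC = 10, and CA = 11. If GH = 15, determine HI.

k = 15/10 = 3/2. HI = 3/2 * 10 = 15.

15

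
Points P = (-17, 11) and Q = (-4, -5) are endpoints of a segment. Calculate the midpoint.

M = ((x₁ + x₂)/2, (y₁ + y₂)/2)
= ((-17 + -4)/2, (11 + -5)/2)
= (-21/2, 6/2) = (-21/2, 3)

(-21/2, 3)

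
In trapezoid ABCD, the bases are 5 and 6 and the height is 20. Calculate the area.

Area of a trapezoid = (base1 + base2) * height / 2
Area = (5 + 6) * 20 / 2
Area = 11 * 20 / 2
Area = 220 / 2
Area = 110

110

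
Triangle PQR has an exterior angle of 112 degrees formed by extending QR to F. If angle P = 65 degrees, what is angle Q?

angle Q = 112 - 65 = 47 degrees (exterior angle theorem).

47 degrees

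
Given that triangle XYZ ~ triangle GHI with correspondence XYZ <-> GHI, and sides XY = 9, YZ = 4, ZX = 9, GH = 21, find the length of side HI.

Since the triangles are similar, the ratio of corresponding sides is constant.
Scale factor k = GH / XY = 21 / 9 = 7/3
HI = k * YZ = 7/3 * 4 = 28/3

28/3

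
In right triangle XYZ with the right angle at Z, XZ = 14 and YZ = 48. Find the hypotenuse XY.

In a right triangle, the square of the hypotenuse equals the sum of the squares of the two legs.
The legs are 14 and 48, so the hypotenuse = sqrt(196 + 2304) = sqrt(2500) = 50.

50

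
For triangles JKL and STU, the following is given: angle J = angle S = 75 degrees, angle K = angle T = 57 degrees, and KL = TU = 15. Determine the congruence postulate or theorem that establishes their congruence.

The given information matches AAS: Two pairs of corresponding angles and a non-included side are equal (Angle-Angle-Side).

AAS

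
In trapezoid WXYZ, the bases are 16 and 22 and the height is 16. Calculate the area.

Area of a trapezoid = (base1 + base2) * height / 2
Area = (16 + 22) * 16 / 2
Area = 38 * 16 / 2
Area = 608 / 2
Area = 304

304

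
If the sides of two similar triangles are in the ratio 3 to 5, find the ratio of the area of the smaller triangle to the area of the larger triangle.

Area ratio = (side ratio)^2 = (3/5)^2 = 9:25.

9:25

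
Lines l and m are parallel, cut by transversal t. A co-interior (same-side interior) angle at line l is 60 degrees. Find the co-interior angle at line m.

Co-interior angles sum to 180: 180 - 60 = 120 degrees.

120 degrees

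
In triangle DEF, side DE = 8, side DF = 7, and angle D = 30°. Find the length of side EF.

By the law of cosines: EF^2 = DE^2 + DF^2 - 2*DE*DF*cos(D)
EF^2 = 8^2 + 7^2 - 2*8*7*cos(30°)
EF^2 = 64 + 49 - 112*(sqrt(3)/2)
EF^2 = 113 - 56*sqrt(3)
EF = sqrt(113 - 56*sqrt(3))

sqrt(113 - 56*sqrt(3))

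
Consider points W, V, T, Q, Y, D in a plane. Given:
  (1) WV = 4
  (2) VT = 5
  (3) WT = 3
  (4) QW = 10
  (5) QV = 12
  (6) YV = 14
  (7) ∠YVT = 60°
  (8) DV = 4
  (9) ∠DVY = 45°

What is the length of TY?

Step 1: By the law of cosines on triangle TVY: TY² = 5² + 14² − 2·5·14·cos(60°) = 151, so TY = √151.

Therefore, the length of TY = √151.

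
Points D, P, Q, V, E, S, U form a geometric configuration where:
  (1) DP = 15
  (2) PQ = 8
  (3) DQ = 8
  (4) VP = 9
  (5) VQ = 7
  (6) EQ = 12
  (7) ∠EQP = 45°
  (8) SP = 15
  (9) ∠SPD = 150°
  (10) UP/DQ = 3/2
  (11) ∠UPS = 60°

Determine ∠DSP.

Step 1: By the law of cosines on triangle SPD: SD² = 15² + 15² − 2·15·15·cos(150°) = 839.71, so SD ≈ 28.98.
Step 2: By the inverse law of cosines on triangle DSP: cos(∠DSP) = (28.98² + 15² − 15²) / (2·28.98·15) = 839.71/869.33 = 0.9659, so ∠DSP = 15°.

Therefore, the measure of angle ∠DSP = 15°.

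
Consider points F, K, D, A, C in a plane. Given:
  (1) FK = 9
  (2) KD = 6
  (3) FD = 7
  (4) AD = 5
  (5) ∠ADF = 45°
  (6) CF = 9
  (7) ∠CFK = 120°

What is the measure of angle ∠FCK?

Step 1: By the law of cosines on triangle CFK: CK² = 9² + 9² − 2·9·9·cos(120°) = 243, so CK = 9·√3.
Step 2: By the inverse law of cosines on triangle FCK: cos(∠FCK) = (9² + (9·√3)² − 9²) / (2·9·9·√3) = 243/280.59 = 0.866, so ∠FCK = 30°.

Therefore, the measure of angle ∠FCK = 30°.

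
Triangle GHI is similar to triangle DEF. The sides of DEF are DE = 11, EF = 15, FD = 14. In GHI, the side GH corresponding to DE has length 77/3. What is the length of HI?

Since the triangles are similar, the ratio of corresponding sides is constant.
Scale factor k = GH / DE = 77/3 / 11 = 7/3
HI = k * EF = 7/3 * 15 = 35

35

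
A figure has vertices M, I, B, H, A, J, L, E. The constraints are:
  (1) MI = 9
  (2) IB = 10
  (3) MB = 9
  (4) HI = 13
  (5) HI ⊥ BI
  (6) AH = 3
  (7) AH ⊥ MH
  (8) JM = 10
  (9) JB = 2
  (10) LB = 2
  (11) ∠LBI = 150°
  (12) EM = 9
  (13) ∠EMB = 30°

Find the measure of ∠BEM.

Step 1: By the law of cosines on triangle EMB: EB² = 9² + 9² − 2·9·9·cos(30°) = 21.7, so EB ≈ 4.66.
Step 2: By the inverse law of cosines on triangle BEM: cos(∠BEM) = (4.66² + 9² − 9²) / (2·4.66·9) = 21.7/83.86 = 0.2588, so ∠BEM = 75°.

Therefore, the measure of angle ∠BEM = 75°.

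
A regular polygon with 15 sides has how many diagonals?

The number of diagonals in an n-gon is n(n - 3)/2.
For n = 15: 15(15 - 3)/2 = 15 × 12 / 2 = 90.

90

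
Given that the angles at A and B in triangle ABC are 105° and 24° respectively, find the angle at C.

By the triangle angle sum property, the three interior angles of any triangle add up to 180°.
We know angle A = 105° and angle B = 24°, so their sum is 129°.
Therefore angle C = 180° - 129° = 51°.

51 degrees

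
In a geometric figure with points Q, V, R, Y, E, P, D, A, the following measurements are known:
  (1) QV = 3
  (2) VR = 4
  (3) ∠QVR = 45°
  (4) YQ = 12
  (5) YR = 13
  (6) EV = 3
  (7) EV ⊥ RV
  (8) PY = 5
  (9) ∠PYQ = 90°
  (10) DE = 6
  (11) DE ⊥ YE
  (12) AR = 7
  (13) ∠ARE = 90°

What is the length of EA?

Step 1: By the law of cosines on triangle EVR: ER² = 3² + 4² − 2·3·4·cos(90°) = 25, so ER = 5.
Step 2: By the law of cosines on triangle ERA: EA² = 5² + 7² − 2·5·7·cos(90°) = 74, so EA = √74.

Therefore, the length of EA = √74.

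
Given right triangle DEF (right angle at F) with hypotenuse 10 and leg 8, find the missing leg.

EF = sqrt(10^2 - 8^2) = sqrt(36) = 6

6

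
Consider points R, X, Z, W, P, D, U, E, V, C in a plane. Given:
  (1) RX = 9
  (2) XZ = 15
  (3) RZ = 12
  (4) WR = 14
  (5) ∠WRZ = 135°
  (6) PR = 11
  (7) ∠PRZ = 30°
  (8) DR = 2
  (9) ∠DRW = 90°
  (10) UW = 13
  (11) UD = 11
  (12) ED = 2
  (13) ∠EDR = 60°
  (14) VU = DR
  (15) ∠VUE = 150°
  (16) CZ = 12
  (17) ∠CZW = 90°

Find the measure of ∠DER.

Step 1: By the law of cosines on triangle EDR: ER² = 2² + 2² − 2·2·2·cos(60°) = 4, so ER = 2.
Step 2: By the inverse law of cosines on triangle DER: cos(∠DER) = (2² + 2² − 2²) / (2·2·2) = 4/8 = 0.5, so ∠DER = 60°.

Therefore, the measure of angle ∠DER = 60°.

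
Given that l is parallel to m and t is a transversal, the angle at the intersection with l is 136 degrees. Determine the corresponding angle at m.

Corresponding angles formed by parallel lines and a transversal are equal.
The given angle is 136 degrees.
The corresponding angle = 136 degrees.

136 degrees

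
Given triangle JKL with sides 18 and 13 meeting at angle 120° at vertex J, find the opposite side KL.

Law of cosines: KL^2 = 18^2 + 13^2 - 2(18)(13)cos(120°) = 727, so KL = sqrt(727).

sqrt(727)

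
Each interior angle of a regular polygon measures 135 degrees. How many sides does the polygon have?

Each interior angle of a regular n-gon is (n - 2) * 180 / n.
Setting this equal to 135:
(n - 2) * 180 / n = 135
Each exterior angle = 180 - 135 = 45 degrees.
Since exterior angles sum to 360: n = 360 / 45 = 8.

8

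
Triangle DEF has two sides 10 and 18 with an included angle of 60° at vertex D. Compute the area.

Area = (1/2) * DE * DF * sin(D)
Area = (1/2) * 10 * 18 * sin(60°)
Area = (1/2) * 10 * 18 * sqrt(3)/2
Area = 45*sqrt(3)

45*sqrt(3)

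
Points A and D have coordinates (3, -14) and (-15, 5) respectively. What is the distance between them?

d = sqrt((-15 - 3)^2 + (5 - -14)^2)
d = sqrt(-18^2 + 19^2)
d = sqrt(324 + 361)
d = sqrt(685)

sqrt(685)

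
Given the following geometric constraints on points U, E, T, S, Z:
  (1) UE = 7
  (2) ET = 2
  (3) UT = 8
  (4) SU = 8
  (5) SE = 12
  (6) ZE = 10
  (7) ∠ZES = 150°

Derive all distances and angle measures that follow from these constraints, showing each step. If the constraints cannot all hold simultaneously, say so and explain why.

The constraints are consistent.

Step 1: From SE = 12, EZ = 10, and ∠SEZ = 150°, by the law of cosines:
  SZ² = SE² + EZ² - 2·SE·EZ·cos(150°) = 144 + 100 + 207.8 = 451.8
  SZ ≈ 21.26

Step 2: From UE = 7, US = 8, ES = 12, by the inverse law of cosines:
  cos(∠EUS) = (UE² + US² - ES²) / (2·UE·US)
  ∠EUS = 106.07°

Step 3: From UE = 7, UT = 8, ET = 2, by the inverse law of cosines:
  cos(∠EUT) = (UE² + UT² - ET²) / (2·UE·UT)
  ∠EUT = 13.29°

Step 4: From ES = 12, EU = 7, SU = 8, by the inverse law of cosines:
  cos(∠SEU) = (ES² + EU² - SU²) / (2·ES·EU)
  ∠SEU = 39.84°

Step 5: From ET = 2, EU = 7, TU = 8, by the inverse law of cosines:
  cos(∠TEU) = (ET² + EU² - TU²) / (2·ET·EU)
  ∠TEU = 113.13°

Step 6: From TE = 2, TU = 8, EU = 7, by the inverse law of cosines:
  cos(∠ETU) = (TE² + TU² - EU²) / (2·TE·TU)
  ∠ETU = 53.58°

Step 7: From SE = 12, SU = 8, EU = 7, by the inverse law of cosines:
  cos(∠ESU) = (SE² + SU² - EU²) / (2·SE·SU)
  ∠ESU = 34.09°

Step 8: From SE = 12, SZ = 21.26, EZ = 10, by the inverse law of cosines:
  cos(∠ESZ) = (SE² + SZ² - EZ²) / (2·SE·SZ)
  ∠ESZ = 13.6°

Step 9: From ZE = 10, ZS = 21.26, ES = 12, by the inverse law of cosines:
  cos(∠EZS) = (ZE² + ZS² - ES²) / (2·ZE·ZS)
  ∠EZS = 16.4°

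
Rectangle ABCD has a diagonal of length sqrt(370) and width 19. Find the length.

b = sqrt(d^2 - a^2) = sqrt(370 - 361) = sqrt(9) = 3

3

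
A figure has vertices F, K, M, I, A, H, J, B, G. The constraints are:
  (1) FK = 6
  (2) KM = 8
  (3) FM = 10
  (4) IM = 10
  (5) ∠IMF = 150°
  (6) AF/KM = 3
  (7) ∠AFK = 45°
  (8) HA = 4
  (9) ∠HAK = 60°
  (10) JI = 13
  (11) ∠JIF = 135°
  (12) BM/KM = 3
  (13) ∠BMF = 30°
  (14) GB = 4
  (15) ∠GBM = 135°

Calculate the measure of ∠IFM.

Step 1: By the law of cosines on triangle FMI: FI² = 10² + 10² − 2·10·10·cos(150°) = 373.21, so FI ≈ 19.32.
Step 2: By the inverse law of cosines on triangle IFM: cos(∠IFM) = (19.32² + 10² − 10²) / (2·19.32·10) = 373.21/386.37 = 0.9659, so ∠IFM = 15°.

Therefore, the measure of angle ∠IFM = 15°.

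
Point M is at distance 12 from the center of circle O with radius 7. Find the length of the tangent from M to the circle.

Let T be the point of tangency. Then OT ⊥ MT (radius ⊥ tangent).
In right triangle OTM: OM² = OT² + MT²
12² = 7² + MT²
MT² = 95, MT = sqrt(95)

sqrt(95)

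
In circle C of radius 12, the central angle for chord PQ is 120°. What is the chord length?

Chord = 2(12) sin(60°) = 12*sqrt(3)

12*sqrt(3)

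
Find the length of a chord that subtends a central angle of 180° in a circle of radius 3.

Chord length = 2r sin(θ/2)
= 2 × 3 × sin(180°/2)
= 2 × 3 × sin(90°)
= 6

6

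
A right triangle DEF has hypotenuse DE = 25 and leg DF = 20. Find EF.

By the Pythagorean theorem: EF^2 = DE^2 - DF^2
EF^2 = 25^2 - 20^2 = 625 - 400 = 225
EF = sqrt(225) = 15

15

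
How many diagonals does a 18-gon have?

Total line segments between 18 vertices = C(18,2) = 153.
Subtract the 18 sides: 153 - 18 = 135 diagonals.

135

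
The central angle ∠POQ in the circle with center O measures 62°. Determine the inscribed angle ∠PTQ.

An inscribed angle intercepts an arc from a point on the circle, while the central angle intercepts the same arc from the center.
The inscribed angle is always half the central angle: 62° / 2 = 31°.

31°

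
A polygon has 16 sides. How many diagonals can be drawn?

Each of the 16 vertices connects to 13 non-adjacent vertices via diagonals.
Total connections = 16 × 13 = 208, but each diagonal is counted twice.
Number of diagonals = 208 / 2 = 104.

104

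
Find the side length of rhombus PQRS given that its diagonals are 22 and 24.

In a rhombus, the diagonals bisect each other perpendicularly, creating four congruent right triangles.
Each triangle has legs 11 (half of 22) and 12 (half of 24).
The hypotenuse of each right triangle is a side of the rhombus:
side = sqrt(11^2 + 12^2) = sqrt(265)

sqrt(265)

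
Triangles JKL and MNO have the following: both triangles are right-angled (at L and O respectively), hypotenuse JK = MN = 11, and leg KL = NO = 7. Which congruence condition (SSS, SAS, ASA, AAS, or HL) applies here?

The given information matches HL: The hypotenuse and one leg of two right triangles are equal (Hypotenuse-Leg).

HL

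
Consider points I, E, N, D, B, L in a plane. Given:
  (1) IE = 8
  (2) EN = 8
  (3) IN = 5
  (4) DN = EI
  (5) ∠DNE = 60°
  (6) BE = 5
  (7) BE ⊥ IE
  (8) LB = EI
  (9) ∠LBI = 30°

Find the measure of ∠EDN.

From the given relations: DN = EI = 8.
Step 1: By the law of cosines on triangle DNE: DE² = 8² + 8² − 2·8·8·cos(60°) = 64, so DE = 8.
Step 2: By the inverse law of cosines on triangle EDN: cos(∠EDN) = (8² + 8² − 8²) / (2·8·8) = 64/128 = 0.5, so ∠EDN = 60°.

Therefore, the measure of angle ∠EDN = 60°.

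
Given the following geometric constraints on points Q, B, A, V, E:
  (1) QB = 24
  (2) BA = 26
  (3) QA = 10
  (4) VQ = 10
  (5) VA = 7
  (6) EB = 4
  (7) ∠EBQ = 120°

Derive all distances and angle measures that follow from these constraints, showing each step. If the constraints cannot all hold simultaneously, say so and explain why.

The constraints are consistent.

Step 1: From QB = 24, BE = 4, and ∠QBE = 120°, by the law of cosines:
  QE² = QB² + BE² - 2·QB·BE·cos(120°) = 576 + 16 + 96 = 688
  QE = 4·√43

Step 2: From QA = 10, QB = 24, AB = 26, by the inverse law of cosines:
  cos(∠AQB) = (QA² + QB² - AB²) / (2·QA·QB)
  ∠AQB = 90°

Step 3: From QA = 10, QV = 10, AV = 7, by the inverse law of cosines:
  cos(∠AQV) = (QA² + QV² - AV²) / (2·QA·QV)
  ∠AQV = 40.97°

Step 4: From BA = 26, BQ = 24, AQ = 10, by the inverse law of cosines:
  cos(∠ABQ) = (BA² + BQ² - AQ²) / (2·BA·BQ)
  ∠ABQ = 22.62°

Step 5: From AB = 26, AQ = 10, BQ = 24, by the inverse law of cosines:
  cos(∠BAQ) = (AB² + AQ² - BQ²) / (2·AB·AQ)
  ∠BAQ = 67.38°

Step 6: From AQ = 10, AV = 7, QV = 10, by the inverse law of cosines:
  cos(∠QAV) = (AQ² + AV² - QV²) / (2·AQ·AV)
  ∠QAV = 69.51°

Step 7: From VA = 7, VQ = 10, AQ = 10, by the inverse law of cosines:
  cos(∠AVQ) = (VA² + VQ² - AQ²) / (2·VA·VQ)
  ∠AVQ = 69.51°

Step 8: From QB = 24, QE = 4·√43, BE = 4, by the inverse law of cosines:
  cos(∠BQE) = (QB² + QE² - BE²) / (2·QB·QE)
  ∠BQE = 7.59°

Step 9: From EB = 4, EQ = 4·√43, BQ = 24, by the inverse law of cosines:
  cos(∠BEQ) = (EB² + EQ² - BQ²) / (2·EB·EQ)
  ∠BEQ = 52.41°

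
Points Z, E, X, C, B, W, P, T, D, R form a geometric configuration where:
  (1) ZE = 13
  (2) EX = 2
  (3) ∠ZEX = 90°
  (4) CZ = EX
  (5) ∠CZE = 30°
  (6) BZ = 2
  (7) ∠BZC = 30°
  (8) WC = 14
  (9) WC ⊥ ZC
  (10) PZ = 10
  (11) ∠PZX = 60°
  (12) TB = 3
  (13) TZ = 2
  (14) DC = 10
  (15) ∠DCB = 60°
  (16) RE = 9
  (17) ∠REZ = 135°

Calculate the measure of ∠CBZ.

From the given relations: CZ = EX = 2.
Step 1: By the law of cosines on triangle BZC: BC² = 2² + 2² − 2·2·2·cos(30°) = 1.07, so BC ≈ 1.04.
Step 2: By the inverse law of cosines on triangle CBZ: cos(∠CBZ) = (1.04² + 2² − 2²) / (2·1.04·2) = 1.07/4.14 = 0.2588, so ∠CBZ = 75°.

Therefore, the measure of angle ∠CBZ = 75°.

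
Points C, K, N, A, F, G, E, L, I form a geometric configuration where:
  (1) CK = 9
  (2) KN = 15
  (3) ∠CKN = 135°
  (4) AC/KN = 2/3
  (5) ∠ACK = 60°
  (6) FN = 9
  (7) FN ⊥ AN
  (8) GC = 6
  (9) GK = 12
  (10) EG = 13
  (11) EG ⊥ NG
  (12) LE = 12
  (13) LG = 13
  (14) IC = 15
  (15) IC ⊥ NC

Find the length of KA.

From the given relations: AC = 2/3·KN = 2/3·15 = 10.
Step 1: By the law of cosines on triangle KCA: KA² = 9² + 10² − 2·9·10·cos(60°) = 91, so KA = √91.

Therefore, the length of KA = √91.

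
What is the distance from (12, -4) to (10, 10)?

The horizontal distance is |10 - 12| = 2 and the vertical distance is |10 - -4| = 14.
By the Pythagorean theorem, d = sqrt(2^2 + 14^2) = sqrt(200) = 10*sqrt(2).

10*sqrt(2)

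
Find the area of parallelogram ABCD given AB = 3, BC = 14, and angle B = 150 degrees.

The area of a parallelogram equals the product of two adjacent sides times the sine of the included angle.
This is because the height equals 14 * sin(150°) = 7.
Area = 3 * 7 = 21

21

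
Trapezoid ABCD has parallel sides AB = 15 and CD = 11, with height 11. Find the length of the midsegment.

midsegment = (15 + 11) / 2 = 26 / 2 = 13

13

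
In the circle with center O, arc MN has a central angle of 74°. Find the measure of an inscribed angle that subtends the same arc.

An inscribed angle intercepts an arc from a point on the circle, while the central angle intercepts the same arc from the center.
The inscribed angle is always half the central angle: 74° / 2 = 37°.

37°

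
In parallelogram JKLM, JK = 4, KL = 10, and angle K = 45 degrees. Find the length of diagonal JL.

Using the law of cosines:
d^2 = 4^2 + 10^2 - 2(4)(10)cos(45 degrees)
d^2 = 16 + 100 - 80*sqrt(2)/2
d^2 = 116 - 40*sqrt(2)
d = 2*sqrt(29 - 10*sqrt(2))

2*sqrt(29 - 10*sqrt(2))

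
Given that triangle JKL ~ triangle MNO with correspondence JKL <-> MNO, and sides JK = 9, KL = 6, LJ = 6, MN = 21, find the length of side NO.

Similar triangles have proportional sides. Setting up the proportion:
MN / JK = NO / KL
21 / 9 = NO / 6
NO = 6 * 21 / 9 = 14.

14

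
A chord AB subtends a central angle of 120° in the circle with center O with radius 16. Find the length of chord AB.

Chord = 2(16) sin(60°) = 16*sqrt(3)

16*sqrt(3)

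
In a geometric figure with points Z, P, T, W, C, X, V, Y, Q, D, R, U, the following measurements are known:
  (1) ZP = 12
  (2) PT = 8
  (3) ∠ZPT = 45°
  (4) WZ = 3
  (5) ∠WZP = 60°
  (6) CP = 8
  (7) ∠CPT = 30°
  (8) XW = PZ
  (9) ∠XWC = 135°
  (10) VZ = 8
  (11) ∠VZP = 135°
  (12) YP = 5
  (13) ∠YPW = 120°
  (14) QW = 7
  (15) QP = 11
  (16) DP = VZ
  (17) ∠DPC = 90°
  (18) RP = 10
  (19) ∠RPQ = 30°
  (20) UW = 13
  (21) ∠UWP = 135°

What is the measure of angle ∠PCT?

Step 1: By the law of cosines on triangle CPT: CT² = 8² + 8² − 2·8·8·cos(30°) = 17.15, so CT ≈ 4.14.
Step 2: By the inverse law of cosines on triangle PCT: cos(∠PCT) = (8² + 4.14² − 8²) / (2·8·4.14) = 17.15/66.26 = 0.2588, so ∠PCT = 75°.

Therefore, the measure of angle ∠PCT = 75°.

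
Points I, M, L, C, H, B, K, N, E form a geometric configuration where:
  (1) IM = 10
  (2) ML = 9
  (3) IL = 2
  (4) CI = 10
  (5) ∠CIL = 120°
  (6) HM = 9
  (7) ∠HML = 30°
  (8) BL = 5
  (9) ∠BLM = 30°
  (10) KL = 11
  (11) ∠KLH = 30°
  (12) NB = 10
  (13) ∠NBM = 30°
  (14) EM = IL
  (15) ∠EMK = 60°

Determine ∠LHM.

Step 1: By the law of cosines on triangle HML: HL² = 9² + 9² − 2·9·9·cos(30°) = 21.7, so HL ≈ 4.66.
Step 2: By the inverse law of cosines on triangle LHM: cos(∠LHM) = (4.66² + 9² − 9²) / (2·4.66·9) = 21.7/83.86 = 0.2588, so ∠LHM = 75°.

Therefore, the measure of angle ∠LHM = 75°.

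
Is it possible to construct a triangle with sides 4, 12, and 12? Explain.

For three segments to close into a triangle, no single side can be as long as the other two combined.
The longest side is 12, and 4 + 12 = 16 > 12.
A triangle can be formed.

Yes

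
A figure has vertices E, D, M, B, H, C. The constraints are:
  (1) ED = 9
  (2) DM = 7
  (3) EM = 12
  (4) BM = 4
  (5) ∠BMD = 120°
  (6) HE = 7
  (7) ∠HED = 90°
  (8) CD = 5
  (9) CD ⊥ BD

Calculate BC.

Step 1: By the law of cosines on triangle BMD: BD² = 4² + 7² − 2·4·7·cos(120°) = 93, so BD = √93.
Step 2: By the law of cosines on triangle BDC: BC² = √93² + 5² − 2·√93·5·cos(90°) = 118, so BC = √118.

Therefore, the length of BC = √118.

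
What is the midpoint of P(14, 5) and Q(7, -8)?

The midpoint is the average of the coordinates:
x: (14 + 7)/2 = 21/2
y: (5 + -8)/2 = -3/2
Midpoint = (21/2, -3/2)

(21/2, -3/2)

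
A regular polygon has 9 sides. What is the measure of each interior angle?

Each interior angle of a regular n-gon is (n - 2) * 180 / n.
For n = 9: (9 - 2) * 180 / 9 = 1260/9 = 140 degrees.

140 degrees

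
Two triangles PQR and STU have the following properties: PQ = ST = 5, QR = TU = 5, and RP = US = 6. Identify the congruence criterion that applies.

The given information provides:
PQ = ST = 5, QR = TU = 5, and RP = US = 6
This matches the SSS congruence theorem.
All three pairs of corresponding sides are equal (Side-Side-Side).

SSS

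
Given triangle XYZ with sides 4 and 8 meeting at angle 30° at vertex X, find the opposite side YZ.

Law of cosines: YZ^2 = 4^2 + 8^2 - 2(4)(8)cos(30°) = 80 - 32*sqrt(3), so YZ = 4*sqrt(5 - 2*sqrt(3)).

4*sqrt(5 - 2*sqrt(3))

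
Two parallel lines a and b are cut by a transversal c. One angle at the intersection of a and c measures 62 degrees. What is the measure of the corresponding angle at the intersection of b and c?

Corresponding angles formed by parallel lines and a transversal are equal.
The given angle is 62 degrees.
The corresponding angle = 62 degrees.

62 degrees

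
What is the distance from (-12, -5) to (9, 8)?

d = sqrt((21)^2 + (13)^2) = sqrt(610)

sqrt(610)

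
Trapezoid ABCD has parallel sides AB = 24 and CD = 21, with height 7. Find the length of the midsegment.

The midsegment of a trapezoid = (base1 + base2) / 2
midsegment = (24 + 21) / 2
midsegment = 45 / 2
midsegment = 45/2

45/2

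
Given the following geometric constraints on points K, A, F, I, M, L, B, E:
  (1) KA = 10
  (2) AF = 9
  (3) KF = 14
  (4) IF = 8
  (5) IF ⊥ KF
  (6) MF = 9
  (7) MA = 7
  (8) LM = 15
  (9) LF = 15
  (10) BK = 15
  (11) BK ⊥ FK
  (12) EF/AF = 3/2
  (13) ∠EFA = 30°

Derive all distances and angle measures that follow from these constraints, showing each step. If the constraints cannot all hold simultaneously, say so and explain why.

The constraints are consistent.

From the given relations:
  EF = 3/2·AF = 3/2·9 ≈ 13.5

Step 1: From KF = 14, FI = 8, and ∠KFI = 90°, by the law of cosines:
  KI² = KF² + FI² - 2·KF·FI·cos(90°) = 196 + 64 - 0 = 260
  KI = 2·√65

Step 2: From AF = 9, FE = 13.5, and ∠AFE = 30°, by the law of cosines:
  AE² = AF² + FE² - 2·AF·FE·cos(30°) = 81 + 182.2 - 210.4 = 52.81
  AE ≈ 7.27

Step 3: From FK = 14, KB = 15, and ∠FKB = 90°, by the law of cosines:
  FB² = FK² + KB² - 2·FK·KB·cos(90°) = 196 + 225 - 0 = 421
  FB ≈ 20.52

Step 4: From KA = 10, KF = 14, AF = 9, by the inverse law of cosines:
  cos(∠AKF) = (KA² + KF² - AF²) / (2·KA·KF)
  ∠AKF = 39.84°

Step 5: From AF = 9, AK = 10, FK = 14, by the inverse law of cosines:
  cos(∠FAK) = (AF² + AK² - FK²) / (2·AF·AK)
  ∠FAK = 94.78°

Step 6: From AF = 9, AM = 7, FM = 9, by the inverse law of cosines:
  cos(∠FAM) = (AF² + AM² - FM²) / (2·AF·AM)
  ∠FAM = 67.11°

Step 7: From FA = 9, FK = 14, AK = 10, by the inverse law of cosines:
  cos(∠AFK) = (FA² + FK² - AK²) / (2·FA·FK)
  ∠AFK = 45.38°

Step 8: From FA = 9, FM = 9, AM = 7, by the inverse law of cosines:
  cos(∠AFM) = (FA² + FM² - AM²) / (2·FA·FM)
  ∠AFM = 45.77°

Step 9: From FL = 15, FM = 9, LM = 15, by the inverse law of cosines:
  cos(∠LFM) = (FL² + FM² - LM²) / (2·FL·FM)
  ∠LFM = 72.54°

Step 10: From MA = 7, MF = 9, AF = 9, by the inverse law of cosines:
  cos(∠AMF) = (MA² + MF² - AF²) / (2·MA·MF)
  ∠AMF = 67.11°

Step 11: From MF = 9, ML = 15, FL = 15, by the inverse law of cosines:
  cos(∠FML) = (MF² + ML² - FL²) / (2·MF·ML)
  ∠FML = 72.54°

Step 12: From LF = 15, LM = 15, FM = 9, by the inverse law of cosines:
  cos(∠FLM) = (LF² + LM² - FM²) / (2·LF·LM)
  ∠FLM = 34.92°

Step 13: From KF = 14, KI = 2·√65, FI = 8, by the inverse law of cosines:
  cos(∠FKI) = (KF² + KI² - FI²) / (2·KF·KI)
  ∠FKI = 29.74°

Step 14: From AE = 7.27, AF = 9, EF = 13.5, by the inverse law of cosines:
  cos(∠EAF) = (AE² + AF² - EF²) / (2·AE·AF)
  ∠EAF = 111.74°

Step 15: From FB = 20.52, FK = 14, BK = 15, by the inverse law of cosines:
  cos(∠BFK) = (FB² + FK² - BK²) / (2·FB·FK)
  ∠BFK = 46.97°

Step 16: From IF = 8, IK = 2·√65, FK = 14, by the inverse law of cosines:
  cos(∠FIK) = (IF² + IK² - FK²) / (2·IF·IK)
  ∠FIK = 60.26°

Step 17: From BF = 20.52, BK = 15, FK = 14, by the inverse law of cosines:
  cos(∠FBK) = (BF² + BK² - FK²) / (2·BF·BK)
  ∠FBK = 43.03°

Step 18: From EA = 7.27, EF = 13.5, AF = 9, by the inverse law of cosines:
  cos(∠AEF) = (EA² + EF² - AF²) / (2·EA·EF)
  ∠AEF = 38.26°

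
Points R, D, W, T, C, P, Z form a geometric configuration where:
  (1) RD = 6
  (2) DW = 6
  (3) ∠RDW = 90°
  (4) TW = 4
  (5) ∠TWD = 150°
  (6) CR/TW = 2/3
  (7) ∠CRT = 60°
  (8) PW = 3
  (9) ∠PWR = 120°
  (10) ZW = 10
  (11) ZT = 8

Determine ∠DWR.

Step 1: By the law of cosines on triangle WDR: WR² = 6² + 6² − 2·6·6·cos(90°) = 72, so WR = 6·√2.
Step 2: By the inverse law of cosines on triangle DWR: cos(∠DWR) = (6² + (6·√2)² − 6²) / (2·6·6·√2) = 72/101.82 = 0.7071, so ∠DWR = 45°.

Therefore, the measure of angle ∠DWR = 45°.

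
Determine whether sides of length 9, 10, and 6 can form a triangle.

Sort the sides: 6, 9, 10.
It suffices to check that the sum of the two smallest exceeds the largest:
6 + 9 = 15 > 10. ✓
Yes, a valid triangle can be formed.

Yes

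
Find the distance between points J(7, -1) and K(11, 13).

d = sqrt((4)^2 + (14)^2) = sqrt(212) = 2*sqrt(53)

2*sqrt(53)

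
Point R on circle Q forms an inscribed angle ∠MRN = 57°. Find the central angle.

Central angle = 2 × 57° = 114° (inscribed angle theorem).

114°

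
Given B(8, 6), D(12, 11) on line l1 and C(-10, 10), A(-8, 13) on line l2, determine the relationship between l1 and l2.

Slope of line 1: m1 = (11 - 6)/(12 - 8) = 5/4 = 5/4
Slope of line 2: m2 = (13 - 10)/(-8 - -10) = 3/2 = 3/2
m1 != m2 (5/4 != 3/2), so not parallel.
m1 * m2 = (5/4) * (3/2) = 15/8 != -1, so not perpendicular.
The lines are neither parallel nor perpendicular.

Neither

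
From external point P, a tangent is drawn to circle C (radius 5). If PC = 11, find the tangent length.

Let T be the point of tangency. Then CT ⊥ PT (radius ⊥ tangent).
In right triangle CTP: CP² = CT² + PT²
11² = 5² + PT²
PT² = 96, PT = 4*sqrt(6)

4*sqrt(6)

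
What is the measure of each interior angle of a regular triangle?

Each interior angle of a regular n-gon is (n - 2) * 180 / n.
For n = 3: (3 - 2) * 180 / 3 = 180/3 = 60 degrees.

60 degrees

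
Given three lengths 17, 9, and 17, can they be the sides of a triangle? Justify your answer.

Check all three triangle inequalities:
17 + 9 = 26 > 17 ✓
17 + 17 = 34 > 9 ✓
9 + 17 = 26 > 17 ✓
All conditions hold, so these sides form a valid triangle.

Yes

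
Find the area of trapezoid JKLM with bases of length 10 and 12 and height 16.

A trapezoid's area equals the midsegment times the height.
The midsegment is (10 + 12) / 2 = 11.
Area = 11 * 16 = 176.

176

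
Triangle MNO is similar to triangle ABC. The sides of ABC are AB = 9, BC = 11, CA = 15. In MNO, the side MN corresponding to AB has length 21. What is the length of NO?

k = 21/9 = 7/3. NO = 7/3 * 11 = 77/3.

77/3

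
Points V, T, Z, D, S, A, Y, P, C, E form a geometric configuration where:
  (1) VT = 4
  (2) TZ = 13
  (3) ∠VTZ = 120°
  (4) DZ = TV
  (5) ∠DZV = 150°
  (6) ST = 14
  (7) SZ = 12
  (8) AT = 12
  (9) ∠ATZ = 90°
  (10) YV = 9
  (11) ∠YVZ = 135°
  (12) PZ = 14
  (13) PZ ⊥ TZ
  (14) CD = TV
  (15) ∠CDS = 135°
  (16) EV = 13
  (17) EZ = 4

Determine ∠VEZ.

Step 1: By the law of cosines on triangle VTZ: VZ² = 4² + 13² − 2·4·13·cos(120°) = 237, so VZ ≈ 15.39.
Step 2: By the inverse law of cosines on triangle VEZ: cos(∠VEZ) = (13² + 4² − 15.39²) / (2·13·4) = -52/104 = -0.5, so ∠VEZ = 120°.

Therefore, the measure of angle ∠VEZ = 120°.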